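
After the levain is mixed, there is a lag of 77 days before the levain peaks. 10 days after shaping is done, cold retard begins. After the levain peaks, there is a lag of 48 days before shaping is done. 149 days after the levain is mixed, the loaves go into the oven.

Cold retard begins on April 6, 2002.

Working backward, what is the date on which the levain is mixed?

November 22, 2001

Cold retard begins: Apr 6, 2002.
Shaping is done: Apr 6, 2002 − 10 days = Mar 27, 2002.
The levain peaks: Mar 27, 2002 − 48 days = Feb 7, 2002.
The levain is mixed: Feb 7, 2002 − 77 days = Nov 22, 2001.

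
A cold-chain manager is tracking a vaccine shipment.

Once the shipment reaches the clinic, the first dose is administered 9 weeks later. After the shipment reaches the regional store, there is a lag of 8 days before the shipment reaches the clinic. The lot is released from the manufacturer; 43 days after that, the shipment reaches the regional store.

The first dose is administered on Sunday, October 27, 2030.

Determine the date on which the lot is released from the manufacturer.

The first dose is administered: Oct 27, 2030.
The shipment reaches the clinic: Oct 27, 2030 − 9 weeks = Aug 25, 2030.
The shipment reaches the regional store: Aug 25, 2030 − 8 days = Aug 17, 2030.
The lot is released from the manufacturer: Aug 17, 2030 − 43 days = Jul 5, 2030.

Friday, July 5, 2030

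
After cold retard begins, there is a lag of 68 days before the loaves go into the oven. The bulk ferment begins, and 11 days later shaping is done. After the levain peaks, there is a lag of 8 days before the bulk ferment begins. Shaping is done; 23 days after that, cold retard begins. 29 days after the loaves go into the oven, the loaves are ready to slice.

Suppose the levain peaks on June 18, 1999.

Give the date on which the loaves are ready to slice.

November 4, 1999

The levain peaks: Jun 18, 1999.
The bulk ferment begins: Jun 18, 1999 + 8 days = Jun 26, 1999.
Shaping is done: Jun 26, 1999 + 11 days = Jul 7, 1999.
Cold retard begins: Jul 7, 1999 + 23 days = Jul 30, 1999.
The loaves go into the oven: Jul 30, 1999 + 68 days = Oct 6, 1999.
The loaves are ready to slice: Oct 6, 1999 + 29 days = Nov 4, 1999.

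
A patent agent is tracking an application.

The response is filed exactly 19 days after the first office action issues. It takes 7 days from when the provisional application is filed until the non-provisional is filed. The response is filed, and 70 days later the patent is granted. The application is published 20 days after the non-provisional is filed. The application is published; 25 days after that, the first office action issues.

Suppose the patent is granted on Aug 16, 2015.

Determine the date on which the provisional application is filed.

The patent is granted: Aug 16, 2015.
The response is filed: Aug 16, 2015 − 70 days = Jun 7, 2015.
The first office action issues: Jun 7, 2015 − 19 days = May 19, 2015.
The application is published: May 19, 2015 − 25 days = Apr 24, 2015.
The non-provisional is filed: Apr 24, 2015 − 20 days = Apr 4, 2015.
The provisional application is filed: Apr 4, 2015 − 7 days = Mar 28, 2015.

Mar 28, 2015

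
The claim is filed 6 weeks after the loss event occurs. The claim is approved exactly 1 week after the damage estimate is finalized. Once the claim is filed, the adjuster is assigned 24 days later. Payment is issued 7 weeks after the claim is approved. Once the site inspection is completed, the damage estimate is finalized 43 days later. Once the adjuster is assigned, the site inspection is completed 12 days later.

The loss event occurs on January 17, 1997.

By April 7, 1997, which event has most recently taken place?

The loss event occurs: Jan 17, 1997.
The claim is filed: Jan 17, 1997 + 6 weeks = Feb 28, 1997.
The adjuster is assigned: Feb 28, 1997 + 24 days = Mar 24, 1997.
The site inspection is completed: Mar 24, 1997 + 12 days = Apr 5, 1997.
The damage estimate is finalized: Apr 5, 1997 + 43 days = May 18, 1997.
The claim is approved: May 18, 1997 + 1 week = May 25, 1997.
Payment is issued: May 25, 1997 + 7 weeks = Jul 13, 1997.
Apr 7, 1997 falls between when the site inspection is completed (Apr 5, 1997) and when the damage estimate is finalized (May 18, 1997).

The site inspection is completed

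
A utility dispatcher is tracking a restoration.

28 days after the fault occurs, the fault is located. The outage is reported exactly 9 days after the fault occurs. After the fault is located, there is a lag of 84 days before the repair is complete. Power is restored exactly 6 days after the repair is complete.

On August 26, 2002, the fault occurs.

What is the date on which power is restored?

The fault occurs: Aug 26, 2002.
The fault is located: Aug 26, 2002 + 28 days = Sep 23, 2002.
The repair is complete: Sep 23, 2002 + 84 days = Dec 16, 2002.
Power is restored: Dec 16, 2002 + 6 days = Dec 22, 2002.

December 22, 2002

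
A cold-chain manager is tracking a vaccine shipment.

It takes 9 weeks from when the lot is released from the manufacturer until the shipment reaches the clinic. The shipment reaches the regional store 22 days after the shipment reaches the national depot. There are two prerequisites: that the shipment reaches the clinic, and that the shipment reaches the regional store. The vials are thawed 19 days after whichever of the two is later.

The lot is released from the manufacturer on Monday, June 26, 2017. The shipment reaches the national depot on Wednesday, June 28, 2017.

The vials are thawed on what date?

The lot is released from the manufacturer: Jun 26, 2017.
The shipment reaches the clinic: Jun 26, 2017 + 9 weeks = Aug 28, 2017.
The shipment reaches the national depot: Jun 28, 2017.
The shipment reaches the regional store: Jun 28, 2017 + 22 days = Jul 20, 2017.
Both prerequisites met — the shipment reaches the clinic (Aug 28, 2017), the shipment reaches the regional store (Jul 20, 2017); the later is Aug 28, 2017.
The vials are thawed: Aug 28, 2017 + 19 days = Sep 16, 2017.

Saturday, September 16, 2017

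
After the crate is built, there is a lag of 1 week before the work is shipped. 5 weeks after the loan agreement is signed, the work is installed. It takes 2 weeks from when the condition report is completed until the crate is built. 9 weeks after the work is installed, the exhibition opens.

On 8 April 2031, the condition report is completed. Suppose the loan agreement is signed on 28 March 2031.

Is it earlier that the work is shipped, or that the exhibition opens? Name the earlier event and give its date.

The work is shipped — 29 April 2031

The condition report is completed: Apr 8, 2031.
The crate is built: Apr 8, 2031 + 2 weeks = Apr 22, 2031.
The work is shipped: Apr 22, 2031 + 1 week = Apr 29, 2031.
The loan agreement is signed: Mar 28, 2031.
The work is installed: Mar 28, 2031 + 5 weeks = May 2, 2031.
The exhibition opens: May 2, 2031 + 9 weeks = Jul 4, 2031.
Comparing: the work is shipped on Apr 29, 2031 vs the exhibition opens on Jul 4, 2031. Earlier: the work is shipped.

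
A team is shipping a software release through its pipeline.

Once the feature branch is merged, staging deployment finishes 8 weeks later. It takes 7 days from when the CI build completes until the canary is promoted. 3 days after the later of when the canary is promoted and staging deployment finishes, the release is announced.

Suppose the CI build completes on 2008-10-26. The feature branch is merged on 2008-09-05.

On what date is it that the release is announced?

2008-11-05

The CI build completes: Oct 26, 2008.
The canary is promoted: Oct 26, 2008 + 7 days = Nov 2, 2008.
The feature branch is merged: Sep 5, 2008.
Staging deployment finishes: Sep 5, 2008 + 8 weeks = Oct 31, 2008.
Both prerequisites met — the canary is promoted (Nov 2, 2008), staging deployment finishes (Oct 31, 2008); the later is Nov 2, 2008.
The release is announced: Nov 2, 2008 + 3 days = Nov 5, 2008.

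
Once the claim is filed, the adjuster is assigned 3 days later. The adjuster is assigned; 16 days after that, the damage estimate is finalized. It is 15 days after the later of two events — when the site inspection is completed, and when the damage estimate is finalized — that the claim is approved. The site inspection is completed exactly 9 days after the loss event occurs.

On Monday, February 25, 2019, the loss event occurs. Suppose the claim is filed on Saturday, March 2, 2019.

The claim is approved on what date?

Friday, April 5, 2019

The loss event occurs: Feb 25, 2019.
The site inspection is completed: Feb 25, 2019 + 9 days = Mar 6, 2019.
The claim is filed: Mar 2, 2019.
The adjuster is assigned: Mar 2, 2019 + 3 days = Mar 5, 2019.
The damage estimate is finalized: Mar 5, 2019 + 16 days = Mar 21, 2019.
Both prerequisites met — the site inspection is completed (Mar 6, 2019), the damage estimate is finalized (Mar 21, 2019); the later is Mar 21, 2019.
The claim is approved: Mar 21, 2019 + 15 days = Apr 5, 2019.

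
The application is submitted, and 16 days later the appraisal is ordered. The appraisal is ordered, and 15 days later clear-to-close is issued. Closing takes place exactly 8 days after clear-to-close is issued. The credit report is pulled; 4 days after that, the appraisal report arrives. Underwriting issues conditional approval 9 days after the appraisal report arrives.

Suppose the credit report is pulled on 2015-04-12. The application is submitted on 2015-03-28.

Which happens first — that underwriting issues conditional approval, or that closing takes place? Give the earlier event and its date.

Underwriting issues conditional approval — 2015-04-25

The credit report is pulled: Apr 12, 2015.
The appraisal report arrives: Apr 12, 2015 + 4 days = Apr 16, 2015.
Underwriting issues conditional approval: Apr 16, 2015 + 9 days = Apr 25, 2015.
The application is submitted: Mar 28, 2015.
The appraisal is ordered: Mar 28, 2015 + 16 days = Apr 13, 2015.
Clear-to-close is issued: Apr 13, 2015 + 15 days = Apr 28, 2015.
Closing takes place: Apr 28, 2015 + 8 days = May 6, 2015.
Comparing: underwriting issues conditional approval on Apr 25, 2015 vs closing takes place on May 6, 2015. Earlier: underwriting issues conditional approval.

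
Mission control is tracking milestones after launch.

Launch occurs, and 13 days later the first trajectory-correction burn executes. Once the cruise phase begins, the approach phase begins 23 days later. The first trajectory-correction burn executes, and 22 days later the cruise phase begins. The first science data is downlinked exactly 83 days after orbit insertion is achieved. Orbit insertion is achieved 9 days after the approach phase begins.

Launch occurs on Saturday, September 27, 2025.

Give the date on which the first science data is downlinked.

Launch occurs: Sep 27, 2025.
The first trajectory-correction burn executes: Sep 27, 2025 + 13 days = Oct 10, 2025.
The cruise phase begins: Oct 10, 2025 + 22 days = Nov 1, 2025.
The approach phase begins: Nov 1, 2025 + 23 days = Nov 24, 2025.
Orbit insertion is achieved: Nov 24, 2025 + 9 days = Dec 3, 2025.
The first science data is downlinked: Dec 3, 2025 + 83 days = Feb 24, 2026.

Tuesday, February 24, 2026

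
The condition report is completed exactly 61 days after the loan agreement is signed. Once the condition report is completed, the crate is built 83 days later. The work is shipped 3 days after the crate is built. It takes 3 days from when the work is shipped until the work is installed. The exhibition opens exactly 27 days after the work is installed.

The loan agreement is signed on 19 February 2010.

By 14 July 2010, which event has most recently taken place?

The loan agreement is signed: Feb 19, 2010.
The condition report is completed: Feb 19, 2010 + 61 days = Apr 21, 2010.
The crate is built: Apr 21, 2010 + 83 days = Jul 13, 2010.
The work is shipped: Jul 13, 2010 + 3 days = Jul 16, 2010.
The work is installed: Jul 16, 2010 + 3 days = Jul 19, 2010.
The exhibition opens: Jul 19, 2010 + 27 days = Aug 15, 2010.
Jul 14, 2010 falls between when the crate is built (Jul 13, 2010) and when the work is shipped (Jul 16, 2010).

The crate is built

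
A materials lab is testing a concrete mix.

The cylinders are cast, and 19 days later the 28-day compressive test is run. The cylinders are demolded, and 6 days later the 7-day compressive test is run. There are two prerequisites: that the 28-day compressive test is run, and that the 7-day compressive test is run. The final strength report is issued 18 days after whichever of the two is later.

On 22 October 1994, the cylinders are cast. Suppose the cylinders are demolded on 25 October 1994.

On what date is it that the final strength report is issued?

28 November 1994

The cylinders are cast: Oct 22, 1994.
The 28-day compressive test is run: Oct 22, 1994 + 19 days = Nov 10, 1994.
The cylinders are demolded: Oct 25, 1994.
The 7-day compressive test is run: Oct 25, 1994 + 6 days = Oct 31, 1994.
Both prerequisites met — the 28-day compressive test is run (Nov 10, 1994), the 7-day compressive test is run (Oct 31, 1994); the later is Nov 10, 1994.
The final strength report is issued: Nov 10, 1994 + 18 days = Nov 28, 1994.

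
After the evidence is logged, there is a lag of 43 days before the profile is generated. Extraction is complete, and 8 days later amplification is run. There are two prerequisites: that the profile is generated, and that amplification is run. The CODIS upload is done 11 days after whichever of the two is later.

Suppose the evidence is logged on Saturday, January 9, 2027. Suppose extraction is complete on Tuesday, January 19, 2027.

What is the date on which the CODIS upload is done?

Thursday, March 4, 2027

The evidence is logged: Jan 9, 2027.
The profile is generated: Jan 9, 2027 + 43 days = Feb 21, 2027.
Extraction is complete: Jan 19, 2027.
Amplification is run: Jan 19, 2027 + 8 days = Jan 27, 2027.
Both prerequisites met — the profile is generated (Feb 21, 2027), amplification is run (Jan 27, 2027); the later is Feb 21, 2027.
The CODIS upload is done: Feb 21, 2027 + 11 days = Mar 4, 2027.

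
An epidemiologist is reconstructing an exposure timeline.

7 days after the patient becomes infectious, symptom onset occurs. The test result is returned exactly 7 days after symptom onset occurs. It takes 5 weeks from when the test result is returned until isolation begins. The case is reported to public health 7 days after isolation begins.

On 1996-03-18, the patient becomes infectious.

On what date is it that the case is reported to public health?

1996-05-13

The patient becomes infectious: Mar 18, 1996.
Symptom onset occurs: Mar 18, 1996 + 7 days = Mar 25, 1996.
The test result is returned: Mar 25, 1996 + 7 days = Apr 1, 1996.
Isolation begins: Apr 1, 1996 + 5 weeks = May 6, 1996.
The case is reported to public health: May 6, 1996 + 7 days = May 13, 1996.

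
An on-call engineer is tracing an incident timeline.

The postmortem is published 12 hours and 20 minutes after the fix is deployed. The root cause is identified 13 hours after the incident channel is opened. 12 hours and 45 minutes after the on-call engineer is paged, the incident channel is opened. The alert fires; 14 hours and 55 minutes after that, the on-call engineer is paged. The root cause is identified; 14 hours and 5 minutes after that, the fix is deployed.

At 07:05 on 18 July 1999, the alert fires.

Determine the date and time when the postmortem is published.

The alert fires: 07:05 Jul 18, 1999.
The on-call engineer is paged: 07:05 Jul 18, 1999 + 14h55m = 22:00 Jul 18, 1999.
The incident channel is opened: 22:00 Jul 18, 1999 + 12h45m = 10:45 Jul 19, 1999.
The root cause is identified: 10:45 Jul 19, 1999 + 13h = 23:45 Jul 19, 1999.
The fix is deployed: 23:45 Jul 19, 1999 + 14h05m = 13:50 Jul 20, 1999.
The postmortem is published: 13:50 Jul 20, 1999 + 12h20m = 02:10 Jul 21, 1999.

02:10 on 21 July 1999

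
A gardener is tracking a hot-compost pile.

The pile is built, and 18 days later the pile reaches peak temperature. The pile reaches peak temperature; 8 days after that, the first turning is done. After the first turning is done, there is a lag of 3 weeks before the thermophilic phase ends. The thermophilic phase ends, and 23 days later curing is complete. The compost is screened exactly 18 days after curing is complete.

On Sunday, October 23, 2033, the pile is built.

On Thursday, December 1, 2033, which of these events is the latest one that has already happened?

The pile is built: Oct 23, 2033.
The pile reaches peak temperature: Oct 23, 2033 + 18 days = Nov 10, 2033.
The first turning is done: Nov 10, 2033 + 8 days = Nov 18, 2033.
The thermophilic phase ends: Nov 18, 2033 + 3 weeks = Dec 9, 2033.
Curing is complete: Dec 9, 2033 + 23 days = Jan 1, 2034.
The compost is screened: Jan 1, 2034 + 18 days = Jan 19, 2034.
Dec 1, 2033 falls between when the first turning is done (Nov 18, 2033) and when the thermophilic phase ends (Dec 9, 2033).

The first turning is done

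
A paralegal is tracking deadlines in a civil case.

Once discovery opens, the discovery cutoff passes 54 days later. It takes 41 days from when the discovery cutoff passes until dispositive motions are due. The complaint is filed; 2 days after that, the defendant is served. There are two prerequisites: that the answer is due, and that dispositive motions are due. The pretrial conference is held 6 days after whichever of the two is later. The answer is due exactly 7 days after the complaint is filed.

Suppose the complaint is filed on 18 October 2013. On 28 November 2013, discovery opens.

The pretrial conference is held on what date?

The complaint is filed: Oct 18, 2013.
The answer is due: Oct 18, 2013 + 7 days = Oct 25, 2013.
Discovery opens: Nov 28, 2013.
The discovery cutoff passes: Nov 28, 2013 + 54 days = Jan 21, 2014.
Dispositive motions are due: Jan 21, 2014 + 41 days = Mar 3, 2014.
Both prerequisites met — the answer is due (Oct 25, 2013), dispositive motions are due (Mar 3, 2014); the later is Mar 3, 2014.
The pretrial conference is held: Mar 3, 2014 + 6 days = Mar 9, 2014.

9 March 2014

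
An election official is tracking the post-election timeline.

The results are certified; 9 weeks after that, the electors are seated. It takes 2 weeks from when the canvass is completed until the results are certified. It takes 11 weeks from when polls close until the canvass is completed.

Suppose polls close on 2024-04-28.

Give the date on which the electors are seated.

Polls close: Apr 28, 2024.
The canvass is completed: Apr 28, 2024 + 11 weeks = Jul 14, 2024.
The results are certified: Jul 14, 2024 + 2 weeks = Jul 28, 2024.
The electors are seated: Jul 28, 2024 + 9 weeks = Sep 29, 2024.

2024-09-29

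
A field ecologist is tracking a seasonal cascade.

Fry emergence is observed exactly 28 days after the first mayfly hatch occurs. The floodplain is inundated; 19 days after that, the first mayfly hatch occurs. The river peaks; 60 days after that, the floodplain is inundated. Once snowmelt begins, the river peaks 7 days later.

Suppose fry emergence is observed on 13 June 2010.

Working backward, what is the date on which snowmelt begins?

19 February 2010

Fry emergence is observed: Jun 13, 2010.
The first mayfly hatch occurs: Jun 13, 2010 − 28 days = May 16, 2010.
The floodplain is inundated: May 16, 2010 − 19 days = Apr 27, 2010.
The river peaks: Apr 27, 2010 − 60 days = Feb 26, 2010.
Snowmelt begins: Feb 26, 2010 − 7 days = Feb 19, 2010.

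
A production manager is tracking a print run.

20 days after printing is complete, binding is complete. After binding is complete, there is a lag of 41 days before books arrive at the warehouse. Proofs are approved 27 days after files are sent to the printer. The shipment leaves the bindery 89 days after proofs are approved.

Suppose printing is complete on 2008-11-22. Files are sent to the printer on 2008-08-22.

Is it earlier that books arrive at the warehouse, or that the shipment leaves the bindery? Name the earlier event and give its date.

Printing is complete: Nov 22, 2008.
Binding is complete: Nov 22, 2008 + 20 days = Dec 12, 2008.
Books arrive at the warehouse: Dec 12, 2008 + 41 days = Jan 22, 2009.
Files are sent to the printer: Aug 22, 2008.
Proofs are approved: Aug 22, 2008 + 27 days = Sep 18, 2008.
The shipment leaves the bindery: Sep 18, 2008 + 89 days = Dec 16, 2008.
Comparing: books arrive at the warehouse on Jan 22, 2009 vs the shipment leaves the bindery on Dec 16, 2008. Earlier: the shipment leaves the bindery.

The shipment leaves the bindery — 2008-12-16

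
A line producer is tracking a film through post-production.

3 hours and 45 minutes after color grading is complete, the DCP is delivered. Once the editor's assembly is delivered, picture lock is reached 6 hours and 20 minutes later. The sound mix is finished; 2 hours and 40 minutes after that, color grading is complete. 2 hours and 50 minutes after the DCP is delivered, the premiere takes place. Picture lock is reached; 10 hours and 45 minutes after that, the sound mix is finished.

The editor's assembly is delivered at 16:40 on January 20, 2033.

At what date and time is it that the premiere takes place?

19:00 on January 21, 2033

The editor's assembly is delivered: 16:40 Jan 20, 2033.
Picture lock is reached: 16:40 Jan 20, 2033 + 6h20m = 23:00 Jan 20, 2033.
The sound mix is finished: 23:00 Jan 20, 2033 + 10h45m = 09:45 Jan 21, 2033.
Color grading is complete: 09:45 Jan 21, 2033 + 2h40m = 12:25 Jan 21, 2033.
The DCP is delivered: 12:25 Jan 21, 2033 + 3h45m = 16:10 Jan 21, 2033.
The premiere takes place: 16:10 Jan 21, 2033 + 2h50m = 19:00 Jan 21, 2033.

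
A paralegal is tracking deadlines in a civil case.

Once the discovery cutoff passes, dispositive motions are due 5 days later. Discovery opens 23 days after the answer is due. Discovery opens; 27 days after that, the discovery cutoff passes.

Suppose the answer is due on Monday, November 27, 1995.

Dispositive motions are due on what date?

The answer is due: Nov 27, 1995.
Discovery opens: Nov 27, 1995 + 23 days = Dec 20, 1995.
The discovery cutoff passes: Dec 20, 1995 + 27 days = Jan 16, 1996.
Dispositive motions are due: Jan 16, 1996 + 5 days = Jan 21, 1996.

Sunday, January 21, 1996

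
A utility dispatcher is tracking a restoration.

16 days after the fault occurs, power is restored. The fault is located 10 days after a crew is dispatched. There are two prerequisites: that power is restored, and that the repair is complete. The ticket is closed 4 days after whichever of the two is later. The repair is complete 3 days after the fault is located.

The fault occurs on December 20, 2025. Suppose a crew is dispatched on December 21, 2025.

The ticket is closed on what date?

January 9, 2026

The fault occurs: Dec 20, 2025.
Power is restored: Dec 20, 2025 + 16 days = Jan 5, 2026.
A crew is dispatched: Dec 21, 2025.
The fault is located: Dec 21, 2025 + 10 days = Dec 31, 2025.
The repair is complete: Dec 31, 2025 + 3 days = Jan 3, 2026.
Both prerequisites met — power is restored (Jan 5, 2026), the repair is complete (Jan 3, 2026); the later is Jan 5, 2026.
The ticket is closed: Jan 5, 2026 + 4 days = Jan 9, 2026.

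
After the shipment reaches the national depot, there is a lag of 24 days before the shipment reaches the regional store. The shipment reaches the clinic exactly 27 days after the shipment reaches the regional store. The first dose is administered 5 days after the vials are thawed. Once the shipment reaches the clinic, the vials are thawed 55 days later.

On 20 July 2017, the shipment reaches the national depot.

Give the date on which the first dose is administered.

8 November 2017

The shipment reaches the national depot: Jul 20, 2017.
The shipment reaches the regional store: Jul 20, 2017 + 24 days = Aug 13, 2017.
The shipment reaches the clinic: Aug 13, 2017 + 27 days = Sep 9, 2017.
The vials are thawed: Sep 9, 2017 + 55 days = Nov 3, 2017.
The first dose is administered: Nov 3, 2017 + 5 days = Nov 8, 2017.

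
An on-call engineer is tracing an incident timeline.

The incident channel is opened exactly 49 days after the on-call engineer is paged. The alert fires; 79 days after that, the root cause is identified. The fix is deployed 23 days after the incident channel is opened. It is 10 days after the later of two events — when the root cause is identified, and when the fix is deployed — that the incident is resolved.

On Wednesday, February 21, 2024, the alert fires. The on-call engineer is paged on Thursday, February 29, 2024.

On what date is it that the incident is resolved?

Tuesday, May 21, 2024

The alert fires: Feb 21, 2024.
The root cause is identified: Feb 21, 2024 + 79 days = May 10, 2024.
The on-call engineer is paged: Feb 29, 2024.
The incident channel is opened: Feb 29, 2024 + 49 days = Apr 18, 2024.
The fix is deployed: Apr 18, 2024 + 23 days = May 11, 2024.
Both prerequisites met — the root cause is identified (May 10, 2024), the fix is deployed (May 11, 2024); the later is May 11, 2024.
The incident is resolved: May 11, 2024 + 10 days = May 21, 2024.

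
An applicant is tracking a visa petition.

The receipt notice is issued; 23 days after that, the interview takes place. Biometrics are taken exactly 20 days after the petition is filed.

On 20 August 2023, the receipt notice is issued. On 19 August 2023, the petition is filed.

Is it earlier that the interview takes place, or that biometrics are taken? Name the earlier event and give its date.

The receipt notice is issued: Aug 20, 2023.
The interview takes place: Aug 20, 2023 + 23 days = Sep 12, 2023.
The petition is filed: Aug 19, 2023.
Biometrics are taken: Aug 19, 2023 + 20 days = Sep 8, 2023.
Comparing: the interview takes place on Sep 12, 2023 vs biometrics are taken on Sep 8, 2023. Earlier: biometrics are taken.

Biometrics are taken — 8 September 2023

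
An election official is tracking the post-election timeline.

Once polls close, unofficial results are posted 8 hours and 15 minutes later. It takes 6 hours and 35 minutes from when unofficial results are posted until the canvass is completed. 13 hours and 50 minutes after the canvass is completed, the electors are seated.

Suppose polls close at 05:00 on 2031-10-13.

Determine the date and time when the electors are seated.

Polls close: 05:00 Oct 13, 2031.
Unofficial results are posted: 05:00 Oct 13, 2031 + 8h15m = 13:15 Oct 13, 2031.
The canvass is completed: 13:15 Oct 13, 2031 + 6h35m = 19:50 Oct 13, 2031.
The electors are seated: 19:50 Oct 13, 2031 + 13h50m = 09:40 Oct 14, 2031.

09:40 on 2031-10-14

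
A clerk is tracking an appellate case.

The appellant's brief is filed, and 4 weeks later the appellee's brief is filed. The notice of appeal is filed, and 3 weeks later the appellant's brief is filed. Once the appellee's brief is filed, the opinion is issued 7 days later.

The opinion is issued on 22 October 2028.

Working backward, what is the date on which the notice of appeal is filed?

The opinion is issued: Oct 22, 2028.
The appellee's brief is filed: Oct 22, 2028 − 7 days = Oct 15, 2028.
The appellant's brief is filed: Oct 15, 2028 − 4 weeks = Sep 17, 2028.
The notice of appeal is filed: Sep 17, 2028 − 3 weeks = Aug 27, 2028.

27 August 2028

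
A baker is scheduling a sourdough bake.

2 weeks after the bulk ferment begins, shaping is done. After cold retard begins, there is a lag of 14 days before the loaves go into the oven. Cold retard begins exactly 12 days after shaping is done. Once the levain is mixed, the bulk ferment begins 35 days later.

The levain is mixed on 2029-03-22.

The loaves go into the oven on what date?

The levain is mixed: Mar 22, 2029.
The bulk ferment begins: Mar 22, 2029 + 35 days = Apr 26, 2029.
Shaping is done: Apr 26, 2029 + 2 weeks = May 10, 2029.
Cold retard begins: May 10, 2029 + 12 days = May 22, 2029.
The loaves go into the oven: May 22, 2029 + 14 days = Jun 5, 2029.

2029-06-05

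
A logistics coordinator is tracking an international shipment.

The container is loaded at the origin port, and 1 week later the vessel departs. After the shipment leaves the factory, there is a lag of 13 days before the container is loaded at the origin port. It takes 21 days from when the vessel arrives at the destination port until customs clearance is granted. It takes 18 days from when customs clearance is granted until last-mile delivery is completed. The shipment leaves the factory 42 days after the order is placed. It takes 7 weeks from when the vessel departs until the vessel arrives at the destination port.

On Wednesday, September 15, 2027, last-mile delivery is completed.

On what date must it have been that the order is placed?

Sunday, April 18, 2027

Last-mile delivery is completed: Sep 15, 2027.
Customs clearance is granted: Sep 15, 2027 − 18 days = Aug 28, 2027.
The vessel arrives at the destination port: Aug 28, 2027 − 21 days = Aug 7, 2027.
The vessel departs: Aug 7, 2027 − 7 weeks = Jun 19, 2027.
The container is loaded at the origin port: Jun 19, 2027 − 1 week = Jun 12, 2027.
The shipment leaves the factory: Jun 12, 2027 − 13 days = May 30, 2027.
The order is placed: May 30, 2027 − 42 days = Apr 18, 2027.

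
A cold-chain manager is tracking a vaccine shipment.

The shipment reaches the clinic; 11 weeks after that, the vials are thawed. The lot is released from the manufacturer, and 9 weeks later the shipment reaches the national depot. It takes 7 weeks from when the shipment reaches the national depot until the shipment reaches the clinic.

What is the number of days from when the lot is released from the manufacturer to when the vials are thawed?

189 days

Causal path: the lot is released from the manufacturer → the shipment reaches the national depot → the shipment reaches the clinic → the vials are thawed.
Total delay along the path: 9 + 7 + 11 weeks = 27 weeks = 189 days.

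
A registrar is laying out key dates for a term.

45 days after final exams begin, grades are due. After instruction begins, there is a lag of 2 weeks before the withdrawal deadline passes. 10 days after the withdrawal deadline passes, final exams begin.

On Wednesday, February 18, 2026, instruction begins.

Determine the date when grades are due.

Instruction begins: Feb 18, 2026.
The withdrawal deadline passes: Feb 18, 2026 + 2 weeks = Mar 4, 2026.
Final exams begin: Mar 4, 2026 + 10 days = Mar 14, 2026.
Grades are due: Mar 14, 2026 + 45 days = Apr 28, 2026.

Tuesday, April 28, 2026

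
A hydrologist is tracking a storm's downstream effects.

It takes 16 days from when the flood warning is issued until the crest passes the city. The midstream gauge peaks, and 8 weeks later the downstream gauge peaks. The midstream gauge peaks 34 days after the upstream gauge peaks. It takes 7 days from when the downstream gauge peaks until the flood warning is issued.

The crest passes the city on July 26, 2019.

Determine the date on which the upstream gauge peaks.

April 4, 2019

The crest passes the city: Jul 26, 2019.
The flood warning is issued: Jul 26, 2019 − 16 days = Jul 10, 2019.
The downstream gauge peaks: Jul 10, 2019 − 7 days = Jul 3, 2019.
The midstream gauge peaks: Jul 3, 2019 − 8 weeks = May 8, 2019.
The upstream gauge peaks: May 8, 2019 − 34 days = Apr 4, 2019.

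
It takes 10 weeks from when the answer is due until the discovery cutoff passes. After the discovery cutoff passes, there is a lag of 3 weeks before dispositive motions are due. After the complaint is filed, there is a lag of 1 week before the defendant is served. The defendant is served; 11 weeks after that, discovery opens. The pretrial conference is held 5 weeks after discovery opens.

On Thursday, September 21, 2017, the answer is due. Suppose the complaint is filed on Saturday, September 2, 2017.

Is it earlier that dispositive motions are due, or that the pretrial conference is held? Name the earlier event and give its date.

The answer is due: Sep 21, 2017.
The discovery cutoff passes: Sep 21, 2017 + 10 weeks = Nov 30, 2017.
Dispositive motions are due: Nov 30, 2017 + 3 weeks = Dec 21, 2017.
The complaint is filed: Sep 2, 2017.
The defendant is served: Sep 2, 2017 + 1 week = Sep 9, 2017.
Discovery opens: Sep 9, 2017 + 11 weeks = Nov 25, 2017.
The pretrial conference is held: Nov 25, 2017 + 5 weeks = Dec 30, 2017.
Comparing: dispositive motions are due on Dec 21, 2017 vs the pretrial conference is held on Dec 30, 2017. Earlier: dispositive motions are due.

Dispositive motions are due — Thursday, December 21, 2017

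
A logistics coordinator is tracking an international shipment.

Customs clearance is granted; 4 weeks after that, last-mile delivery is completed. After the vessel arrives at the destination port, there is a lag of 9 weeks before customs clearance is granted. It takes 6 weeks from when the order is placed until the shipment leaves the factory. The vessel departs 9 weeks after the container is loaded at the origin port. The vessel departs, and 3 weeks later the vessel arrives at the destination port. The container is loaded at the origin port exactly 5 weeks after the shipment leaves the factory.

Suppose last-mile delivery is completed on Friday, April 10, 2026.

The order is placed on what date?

Last-mile delivery is completed: Apr 10, 2026.
Customs clearance is granted: Apr 10, 2026 − 4 weeks = Mar 13, 2026.
The vessel arrives at the destination port: Mar 13, 2026 − 9 weeks = Jan 9, 2026.
The vessel departs: Jan 9, 2026 − 3 weeks = Dec 19, 2025.
The container is loaded at the origin port: Dec 19, 2025 − 9 weeks = Oct 17, 2025.
The shipment leaves the factory: Oct 17, 2025 − 5 weeks = Sep 12, 2025.
The order is placed: Sep 12, 2025 − 6 weeks = Aug 1, 2025.

Friday, August 1, 2025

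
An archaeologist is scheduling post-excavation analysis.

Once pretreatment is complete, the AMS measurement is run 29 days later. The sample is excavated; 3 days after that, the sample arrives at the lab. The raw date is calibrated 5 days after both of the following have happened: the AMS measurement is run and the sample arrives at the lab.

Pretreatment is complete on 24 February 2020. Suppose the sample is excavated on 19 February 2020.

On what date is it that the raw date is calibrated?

Pretreatment is complete: Feb 24, 2020.
The AMS measurement is run: Feb 24, 2020 + 29 days = Mar 24, 2020.
The sample is excavated: Feb 19, 2020.
The sample arrives at the lab: Feb 19, 2020 + 3 days = Feb 22, 2020.
Both prerequisites met — the AMS measurement is run (Mar 24, 2020), the sample arrives at the lab (Feb 22, 2020); the later is Mar 24, 2020.
The raw date is calibrated: Mar 24, 2020 + 5 days = Mar 29, 2020.

29 March 2020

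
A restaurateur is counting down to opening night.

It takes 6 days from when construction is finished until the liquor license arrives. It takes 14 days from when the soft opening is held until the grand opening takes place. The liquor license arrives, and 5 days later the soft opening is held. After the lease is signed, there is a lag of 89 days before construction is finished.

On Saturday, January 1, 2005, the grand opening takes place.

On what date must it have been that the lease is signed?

Thursday, September 9, 2004

The grand opening takes place: Jan 1, 2005.
The soft opening is held: Jan 1, 2005 − 14 days = Dec 18, 2004.
The liquor license arrives: Dec 18, 2004 − 5 days = Dec 13, 2004.
Construction is finished: Dec 13, 2004 − 6 days = Dec 7, 2004.
The lease is signed: Dec 7, 2004 − 89 days = Sep 9, 2004.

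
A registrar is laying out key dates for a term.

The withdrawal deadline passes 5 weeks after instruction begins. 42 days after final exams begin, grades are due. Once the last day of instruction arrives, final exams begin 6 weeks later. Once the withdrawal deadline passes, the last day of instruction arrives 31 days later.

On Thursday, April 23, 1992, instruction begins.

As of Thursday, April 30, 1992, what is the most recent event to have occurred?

Instruction begins: Apr 23, 1992.
The withdrawal deadline passes: Apr 23, 1992 + 5 weeks = May 28, 1992.
The last day of instruction arrives: May 28, 1992 + 31 days = Jun 28, 1992.
Final exams begin: Jun 28, 1992 + 6 weeks = Aug 9, 1992.
Grades are due: Aug 9, 1992 + 42 days = Sep 20, 1992.
Apr 30, 1992 falls between when instruction begins (Apr 23, 1992) and when the withdrawal deadline passes (May 28, 1992).

Instruction begins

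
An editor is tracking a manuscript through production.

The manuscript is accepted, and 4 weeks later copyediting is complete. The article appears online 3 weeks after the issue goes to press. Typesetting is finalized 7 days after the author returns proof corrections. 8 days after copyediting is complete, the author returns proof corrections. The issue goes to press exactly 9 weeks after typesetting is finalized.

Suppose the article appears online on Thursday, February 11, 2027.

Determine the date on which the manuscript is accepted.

The article appears online: Feb 11, 2027.
The issue goes to press: Feb 11, 2027 − 3 weeks = Jan 21, 2027.
Typesetting is finalized: Jan 21, 2027 − 9 weeks = Nov 19, 2026.
The author returns proof corrections: Nov 19, 2026 − 7 days = Nov 12, 2026.
Copyediting is complete: Nov 12, 2026 − 8 days = Nov 4, 2026.
The manuscript is accepted: Nov 4, 2026 − 4 weeks = Oct 7, 2026.

Wednesday, October 7, 2026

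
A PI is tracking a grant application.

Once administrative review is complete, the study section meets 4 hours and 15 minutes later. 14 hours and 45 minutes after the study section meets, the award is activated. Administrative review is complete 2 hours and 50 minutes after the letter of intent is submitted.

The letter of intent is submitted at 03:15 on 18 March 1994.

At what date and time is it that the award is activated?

01:05 on 19 March 1994

The letter of intent is submitted: 03:15 Mar 18, 1994.
Administrative review is complete: 03:15 Mar 18, 1994 + 2h50m = 06:05 Mar 18, 1994.
The study section meets: 06:05 Mar 18, 1994 + 4h15m = 10:20 Mar 18, 1994.
The award is activated: 10:20 Mar 18, 1994 + 14h45m = 01:05 Mar 19, 1994.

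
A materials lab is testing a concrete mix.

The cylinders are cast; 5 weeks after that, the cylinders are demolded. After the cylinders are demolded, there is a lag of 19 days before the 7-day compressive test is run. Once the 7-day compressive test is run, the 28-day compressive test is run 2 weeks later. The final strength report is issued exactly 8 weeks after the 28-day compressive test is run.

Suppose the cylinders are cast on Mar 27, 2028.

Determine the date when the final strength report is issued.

The cylinders are cast: Mar 27, 2028.
The cylinders are demolded: Mar 27, 2028 + 5 weeks = May 1, 2028.
The 7-day compressive test is run: May 1, 2028 + 19 days = May 20, 2028.
The 28-day compressive test is run: May 20, 2028 + 2 weeks = Jun 3, 2028.
The final strength report is issued: Jun 3, 2028 + 8 weeks = Jul 29, 2028.

Jul 29, 2028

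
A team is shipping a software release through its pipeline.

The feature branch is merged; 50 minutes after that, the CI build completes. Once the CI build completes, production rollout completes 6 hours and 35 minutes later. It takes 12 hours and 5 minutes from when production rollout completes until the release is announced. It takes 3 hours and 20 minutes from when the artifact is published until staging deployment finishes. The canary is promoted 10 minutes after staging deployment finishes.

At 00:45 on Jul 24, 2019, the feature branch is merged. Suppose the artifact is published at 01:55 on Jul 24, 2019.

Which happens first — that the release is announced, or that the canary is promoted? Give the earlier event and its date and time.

The feature branch is merged: 00:45 Jul 24, 2019.
The CI build completes: 00:45 Jul 24, 2019 + 50m = 01:35 Jul 24, 2019.
Production rollout completes: 01:35 Jul 24, 2019 + 6h35m = 08:10 Jul 24, 2019.
The release is announced: 08:10 Jul 24, 2019 + 12h05m = 20:15 Jul 24, 2019.
The artifact is published: 01:55 Jul 24, 2019.
Staging deployment finishes: 01:55 Jul 24, 2019 + 3h20m = 05:15 Jul 24, 2019.
The canary is promoted: 05:15 Jul 24, 2019 + 10m = 05:25 Jul 24, 2019.
Comparing: the release is announced at 20:15 Jul 24, 2019 vs the canary is promoted at 05:25 Jul 24, 2019. Earlier: the canary is promoted.

The canary is promoted — 05:25 on Jul 24, 2019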